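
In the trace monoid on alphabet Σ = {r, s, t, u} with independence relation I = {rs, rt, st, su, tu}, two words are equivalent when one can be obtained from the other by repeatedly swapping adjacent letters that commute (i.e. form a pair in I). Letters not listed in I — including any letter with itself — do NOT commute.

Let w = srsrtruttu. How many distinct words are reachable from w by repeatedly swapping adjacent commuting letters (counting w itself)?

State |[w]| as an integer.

#0=s has no predecessor
#1=r has no predecessor
#2=s depends on [0:s]
#3=r depends on [1:r]
#4=t has no predecessor
#5=r depends on [3:r]
#6=u depends on [5:r]
#7=t depends on [4:t]
#8=t depends on [7:t]
#9=u depends on [6:u]
sources: [0:s, 1:r, 4:t]
N(rest) = Σ N(rest − s) over sources s of rest; N(one piece) = 1:
  size 1 → [2]=1  [8]=1  [9]=1
  size 2 → [0,2]=1  [2,8]=2  [2,9]=2  [6,9]=1  [7,8]=1  [8,9]=2
  size 3 → [0,2,8]=3  [0,2,9]=3  [2,6,9]=3  [2,7,8]=3  [2,8,9]=6  [4,7,8]=1  [5,6,9]=1  [6,8,9]=3  [7,8,9]=3
  size 4 → [0,2,6,9]=6  [0,2,7,8]=6  [0,2,8,9]=12  [2,4,7,8]=4  [2,5,6,9]=4  [2,6,8,9]=12  [2,7,8,9]=12  [3,5,6,9]=1  [4,7,8,9]=4  [5,6,8,9]=4  [6,7,8,9]=6
  size 5 → [0,2,4,7,8]=10  [0,2,5,6,9]=10  [0,2,6,8,9]=30  [0,2,7,8,9]=30  [1,3,5,6,9]=1  [2,3,5,6,9]=5  [2,4,7,8,9]=20  [2,5,6,8,9]=20  [2,6,7,8,9]=30  [3,5,6,8,9]=5  [4,6,7,8,9]=10  [5,6,7,8,9]=10
  size 6 → [0,2,3,5,6,9]=15  [0,2,4,7,8,9]=60  [0,2,5,6,8,9]=60  [0,2,6,7,8,9]=90  [1,2,3,5,6,9]=6  [1,3,5,6,8,9]=6  [2,3,5,6,8,9]=30  [2,4,6,7,8,9]=60  [2,5,6,7,8,9]=60  [3,5,6,7,8,9]=15  [4,5,6,7,8,9]=20
  size 7 → [0,1,2,3,5,6,9]=21  [0,2,3,5,6,8,9]=105  [0,2,4,6,7,8,9]=210  [0,2,5,6,7,8,9]=210  [1,2,3,5,6,8,9]=42  [1,3,5,6,7,8,9]=21  [2,3,5,6,7,8,9]=105  [2,4,5,6,7,8,9]=140  [3,4,5,6,7,8,9]=35
  size 8 → [0,1,2,3,5,6,8,9]=168  [0,2,3,5,6,7,8,9]=420  [0,2,4,5,6,7,8,9]=560  [1,2,3,5,6,7,8,9]=168  [1,3,4,5,6,7,8,9]=56  [2,3,4,5,6,7,8,9]=280
  first=0(s) contributes 504
  first=1(r) contributes 1260
  first=4(t) contributes 756
|[w]| = 2520

2520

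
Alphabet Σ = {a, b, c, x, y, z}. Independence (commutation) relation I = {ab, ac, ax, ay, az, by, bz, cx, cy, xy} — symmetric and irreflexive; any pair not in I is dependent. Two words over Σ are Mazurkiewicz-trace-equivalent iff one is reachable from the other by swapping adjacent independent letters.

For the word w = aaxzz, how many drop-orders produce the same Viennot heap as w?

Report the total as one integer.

10

drop 0:a onto floor
drop 1:a onto {0:a}
drop 2:x onto floor
drop 3:z onto {2:x}
drop 4:z onto {3:z}
ground layer = {0:a, 2:x}
drop-orders for the pieces not yet dropped (sum over which currently-grounded one goes next):
  1 to go: {1} 1  {4} 1
  2 to go: {0,1} 1  {1,4} 2  {3,4} 1
  3 to go: {0,1,4} 3  {1,3,4} 3  {2,3,4} 1
  if 0:a drops first: 4 orders
  if 2:x drops first: 6 orders
heap linearizations: 10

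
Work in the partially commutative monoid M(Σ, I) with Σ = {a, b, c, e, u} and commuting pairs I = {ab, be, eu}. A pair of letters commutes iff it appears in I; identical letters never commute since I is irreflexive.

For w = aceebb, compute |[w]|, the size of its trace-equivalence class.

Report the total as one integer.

6

drop 0:a onto floor
drop 1:c onto {0:a}
drop 2:e onto {1:c}
drop 3:e onto {2:e}
drop 4:b onto {1:c}
drop 5:b onto {4:b}
ground layer = {0:a}
drop-orders for the pieces not yet dropped (sum over which currently-grounded one goes next):
  1 to go: {3} 1  {5} 1
  2 to go: {2,3} 1  {3,5} 2  {4,5} 1
  3 to go: {2,3,5} 3  {3,4,5} 3
  4 to go: {2,3,4,5} 6
  if 0:a drops first: 6 orders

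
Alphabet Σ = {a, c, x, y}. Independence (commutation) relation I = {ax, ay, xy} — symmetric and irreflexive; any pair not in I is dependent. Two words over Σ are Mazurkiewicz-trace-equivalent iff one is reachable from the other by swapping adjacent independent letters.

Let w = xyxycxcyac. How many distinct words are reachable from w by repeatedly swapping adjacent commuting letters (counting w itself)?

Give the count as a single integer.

12

#0=x has no predecessor
#1=y has no predecessor
#2=x depends on [0:x]
#3=y depends on [1:y]
#4=c depends on [2:x, 3:y]
#5=x depends on [4:c]
#6=c depends on [5:x]
#7=y depends on [6:c]
#8=a depends on [6:c]
#9=c depends on [7:y, 8:a]
sources: [0:x, 1:y]
N(rest) = Σ N(rest − s) over sources s of rest; N(one piece) = 1:
  size 1 → [9]=1
  size 2 → [7,9]=1  [8,9]=1
  size 3 → [7,8,9]=2
  size 4 → [6,7,8,9]=2
  size 5 → [5,6,7,8,9]=2
  size 6 → [4,5,6,7,8,9]=2
  size 7 → [2,4,5,6,7,8,9]=2  [3,4,5,6,7,8,9]=2
  size 8 → [0,2,4,5,6,7,8,9]=2  [1,3,4,5,6,7,8,9]=2  [2,3,4,5,6,7,8,9]=4
  first=0(x) contributes 6
  first=1(y) contributes 6
|[w]| = 12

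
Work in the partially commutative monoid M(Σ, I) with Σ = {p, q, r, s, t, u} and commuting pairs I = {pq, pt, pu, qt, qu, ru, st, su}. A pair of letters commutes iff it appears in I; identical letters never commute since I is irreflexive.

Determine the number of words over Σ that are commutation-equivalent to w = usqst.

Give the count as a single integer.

drop 0:u onto floor
drop 1:s onto floor
drop 2:q onto {1:s}
drop 3:s onto {2:q}
drop 4:t onto {0:u}
ground layer = {0:u, 1:s}
drop-orders for the pieces not yet dropped (sum over which currently-grounded one goes next):
  1 to go: {3} 1  {4} 1
  2 to go: {0,4} 1  {2,3} 1  {3,4} 2
  3 to go: {0,3,4} 3  {1,2,3} 1  {2,3,4} 3
  if 0:u drops first: 4 orders
  if 1:s drops first: 6 orders
heap linearizations: 10

10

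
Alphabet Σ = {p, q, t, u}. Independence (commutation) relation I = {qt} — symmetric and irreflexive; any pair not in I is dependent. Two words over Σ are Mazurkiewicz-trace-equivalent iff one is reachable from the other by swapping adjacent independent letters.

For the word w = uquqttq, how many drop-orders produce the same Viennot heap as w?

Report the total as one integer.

6

0(u) covers ∅
1(q) covers 0:u
2(u) covers 1:q
3(q) covers 2:u
4(t) covers 2:u
5(t) covers 4:t
6(q) covers 3:q
floor of heap: 0:u
completions by unplaced set U, small U first (add the entries for U minus each lowest piece of U):
  |U|=1: {5}:1  {6}:1
  |U|=2: {3,6}:1  {4,5}:1  {5,6}:2
  |U|=3: {3,5,6}:3  {4,5,6}:3
  |U|=4: {3,4,5,6}:6
  |U|=5: {2,3,4,5,6}:6
  start at 0(u): 6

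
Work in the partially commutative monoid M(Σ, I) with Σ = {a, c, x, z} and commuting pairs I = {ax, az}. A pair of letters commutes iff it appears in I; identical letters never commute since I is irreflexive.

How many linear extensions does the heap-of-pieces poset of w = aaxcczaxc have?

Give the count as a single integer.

0(a) covers ∅
1(a) covers 0:a
2(x) covers ∅
3(c) covers 1:a, 2:x
4(c) covers 3:c
5(z) covers 4:c
6(a) covers 4:c
7(x) covers 5:z
8(c) covers 6:a, 7:x
floor of heap: 0:a, 2:x
completions by unplaced set U, small U first (add the entries for U minus each lowest piece of U):
  |U|=1: {8}:1
  |U|=2: {6,8}:1  {7,8}:1
  |U|=3: {5,7,8}:1  {6,7,8}:2
  |U|=4: {5,6,7,8}:3
  |U|=5: {4,5,6,7,8}:3
  |U|=6: {3,4,5,6,7,8}:3
  |U|=7: {1,3,4,5,6,7,8}:3  {2,3,4,5,6,7,8}:3
  start at 0(a): 6
  start at 2(x): 3
sum over floor = 9

9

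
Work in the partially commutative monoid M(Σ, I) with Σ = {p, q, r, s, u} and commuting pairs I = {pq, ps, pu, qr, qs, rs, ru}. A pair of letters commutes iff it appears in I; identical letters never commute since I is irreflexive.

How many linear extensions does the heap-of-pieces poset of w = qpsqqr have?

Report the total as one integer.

#0=q has no predecessor
#1=p has no predecessor
#2=s has no predecessor
#3=q depends on [0:q]
#4=q depends on [3:q]
#5=r depends on [1:p]
sources: [0:q, 1:p, 2:s]
N(rest) = Σ N(rest − s) over sources s of rest; N(one piece) = 1:
  size 1 → [2]=1  [4]=1  [5]=1
  size 2 → [1,5]=1  [2,4]=2  [2,5]=2  [3,4]=1  [4,5]=2
  size 3 → [0,3,4]=1  [1,2,5]=3  [1,4,5]=3  [2,3,4]=3  [2,4,5]=6  [3,4,5]=3
  size 4 → [0,2,3,4]=4  [0,3,4,5]=4  [1,2,4,5]=12  [1,3,4,5]=6  [2,3,4,5]=12
  first=0(q) contributes 30
  first=1(p) contributes 20
  first=2(s) contributes 10
|[w]| = 60

60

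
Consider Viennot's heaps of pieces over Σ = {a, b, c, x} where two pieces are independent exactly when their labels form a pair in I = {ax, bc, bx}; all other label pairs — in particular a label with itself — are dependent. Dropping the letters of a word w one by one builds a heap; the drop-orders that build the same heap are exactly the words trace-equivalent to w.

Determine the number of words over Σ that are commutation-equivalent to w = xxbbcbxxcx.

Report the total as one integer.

120

#0=x has no predecessor
#1=x depends on [0:x]
#2=b has no predecessor
#3=b depends on [2:b]
#4=c depends on [1:x]
#5=b depends on [3:b]
#6=x depends on [4:c]
#7=x depends on [6:x]
#8=c depends on [7:x]
#9=x depends on [8:c]
sources: [0:x, 2:b]
N(rest) = Σ N(rest − s) over sources s of rest; N(one piece) = 1:
  size 1 → [5]=1  [9]=1
  size 2 → [3,5]=1  [5,9]=2  [8,9]=1
  size 3 → [2,3,5]=1  [3,5,9]=3  [5,8,9]=3  [7,8,9]=1
  size 4 → [2,3,5,9]=4  [3,5,8,9]=6  [5,7,8,9]=4  [6,7,8,9]=1
  size 5 → [2,3,5,8,9]=10  [3,5,7,8,9]=10  [4,6,7,8,9]=1  [5,6,7,8,9]=5
  size 6 → [1,4,6,7,8,9]=1  [2,3,5,7,8,9]=20  [3,5,6,7,8,9]=15  [4,5,6,7,8,9]=6
  size 7 → [0,1,4,6,7,8,9]=1  [1,4,5,6,7,8,9]=7  [2,3,5,6,7,8,9]=35  [3,4,5,6,7,8,9]=21
  size 8 → [0,1,4,5,6,7,8,9]=8  [1,3,4,5,6,7,8,9]=28  [2,3,4,5,6,7,8,9]=56
  first=0(x) contributes 84
  first=2(b) contributes 36
|[w]| = 120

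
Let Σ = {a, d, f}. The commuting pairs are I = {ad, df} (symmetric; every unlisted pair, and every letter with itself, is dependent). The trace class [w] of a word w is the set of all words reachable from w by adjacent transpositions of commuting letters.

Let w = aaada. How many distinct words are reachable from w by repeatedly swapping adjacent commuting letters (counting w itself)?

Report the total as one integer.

drop 0:a onto floor
drop 1:a onto {0:a}
drop 2:a onto {1:a}
drop 3:d onto floor
drop 4:a onto {2:a}
ground layer = {0:a, 3:d}
drop-orders for the pieces not yet dropped (sum over which currently-grounded one goes next):
  1 to go: {3} 1  {4} 1
  2 to go: {2,4} 1  {3,4} 2
  3 to go: {1,2,4} 1  {2,3,4} 3
  if 0:a drops first: 4 orders
  if 3:d drops first: 1 orders
heap linearizations: 5

5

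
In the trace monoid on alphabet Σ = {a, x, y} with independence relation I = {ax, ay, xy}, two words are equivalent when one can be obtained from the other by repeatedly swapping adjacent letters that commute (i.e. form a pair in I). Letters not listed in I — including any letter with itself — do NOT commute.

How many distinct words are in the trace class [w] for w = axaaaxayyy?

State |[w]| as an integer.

2520

drop 0:a onto floor
drop 1:x onto floor
drop 2:a onto {0:a}
drop 3:a onto {2:a}
drop 4:a onto {3:a}
drop 5:x onto {1:x}
drop 6:a onto {4:a}
drop 7:y onto floor
drop 8:y onto {7:y}
drop 9:y onto {8:y}
ground layer = {0:a, 1:x, 7:y}
drop-orders for the pieces not yet dropped (sum over which currently-grounded one goes next):
  1 to go: {5} 1  {6} 1  {9} 1
  2 to go: {1,5} 1  {4,6} 1  {5,6} 2  {5,9} 2  {6,9} 2  {8,9} 1
  3 to go: {1,5,6} 3  {1,5,9} 3  {3,4,6} 1  {4,5,6} 3  {4,6,9} 3  {5,6,9} 6  {5,8,9} 3  {6,8,9} 3  {7,8,9} 1
  4 to go: {1,4,5,6} 6  {1,5,6,9} 12  {1,5,8,9} 6  {2,3,4,6} 1  {3,4,5,6} 4  {3,4,6,9} 4  {4,5,6,9} 12  {4,6,8,9} 6  {5,6,8,9} 12  {5,7,8,9} 4  {6,7,8,9} 4
  5 to go: {0,2,3,4,6} 1  {1,3,4,5,6} 10  {1,4,5,6,9} 30  {1,5,6,8,9} 30  {1,5,7,8,9} 10  {2,3,4,5,6} 5  {2,3,4,6,9} 5  {3,4,5,6,9} 20  {3,4,6,8,9} 10  {4,5,6,8,9} 30  {4,6,7,8,9} 10  {5,6,7,8,9} 20
  6 to go: {0,2,3,4,5,6} 6  {0,2,3,4,6,9} 6  {1,2,3,4,5,6} 15  {1,3,4,5,6,9} 60  {1,4,5,6,8,9} 90  {1,5,6,7,8,9} 60  {2,3,4,5,6,9} 30  {2,3,4,6,8,9} 15  {3,4,5,6,8,9} 60  {3,4,6,7,8,9} 20  {4,5,6,7,8,9} 60
  7 to go: {0,1,2,3,4,5,6} 21  {0,2,3,4,5,6,9} 42  {0,2,3,4,6,8,9} 21  {1,2,3,4,5,6,9} 105  {1,3,4,5,6,8,9} 210  {1,4,5,6,7,8,9} 210  {2,3,4,5,6,8,9} 105  {2,3,4,6,7,8,9} 35  {3,4,5,6,7,8,9} 140
  8 to go: {0,1,2,3,4,5,6,9} 168  {0,2,3,4,5,6,8,9} 168  {0,2,3,4,6,7,8,9} 56  {1,2,3,4,5,6,8,9} 420  {1,3,4,5,6,7,8,9} 560  {2,3,4,5,6,7,8,9} 280
  if 0:a drops first: 1260 orders
  if 1:x drops first: 504 orders
  if 7:y drops first: 756 orders
heap linearizations: 2520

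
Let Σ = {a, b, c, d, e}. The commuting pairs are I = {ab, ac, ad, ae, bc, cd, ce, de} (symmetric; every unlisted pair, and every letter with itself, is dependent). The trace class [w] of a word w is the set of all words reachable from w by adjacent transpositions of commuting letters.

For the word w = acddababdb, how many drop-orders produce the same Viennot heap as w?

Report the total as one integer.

840

piece 0:a — minimal
piece 1:c — minimal
piece 2:d — minimal
piece 3:d rests on {2:d}
piece 4:a rests on {0:a}
piece 5:b rests on {3:d}
piece 6:a rests on {4:a}
piece 7:b rests on {5:b}
piece 8:d rests on {7:b}
piece 9:b rests on {8:d}
minimal pieces: {0:a, 1:c, 2:d}
ways to finish when only these pieces remain (= sum over removing one remaining piece with nothing left below it):
  1 left: {1}→1  {6}→1  {9}→1
  2 left: {1,6}→2  {1,9}→2  {4,6}→1  {6,9}→2  {8,9}→1
  3 left: {0,4,6}→1  {1,4,6}→3  {1,6,9}→6  {1,8,9}→3  {4,6,9}→3  {6,8,9}→3  {7,8,9}→1
  4 left: {0,1,4,6}→4  {0,4,6,9}→4  {1,4,6,9}→12  {1,6,8,9}→12  {1,7,8,9}→4  {4,6,8,9}→6  {5,7,8,9}→1  {6,7,8,9}→4
  5 left: {0,1,4,6,9}→20  {0,4,6,8,9}→10  {1,4,6,8,9}→30  {1,5,7,8,9}→5  {1,6,7,8,9}→20  {3,5,7,8,9}→1  {4,6,7,8,9}→10  {5,6,7,8,9}→5
  6 left: {0,1,4,6,8,9}→60  {0,4,6,7,8,9}→20  {1,3,5,7,8,9}→6  {1,4,6,7,8,9}→60  {1,5,6,7,8,9}→30  {2,3,5,7,8,9}→1  {3,5,6,7,8,9}→6  {4,5,6,7,8,9}→15
  7 left: {0,1,4,6,7,8,9}→140  {0,4,5,6,7,8,9}→35  {1,2,3,5,7,8,9}→7  {1,3,5,6,7,8,9}→42  {1,4,5,6,7,8,9}→105  {2,3,5,6,7,8,9}→7  {3,4,5,6,7,8,9}→21
  8 left: {0,1,4,5,6,7,8,9}→280  {0,3,4,5,6,7,8,9}→56  {1,2,3,5,6,7,8,9}→56  {1,3,4,5,6,7,8,9}→168  {2,3,4,5,6,7,8,9}→28
  placing 0:a first → 252 extensions
  placing 1:c first → 84 extensions
  placing 2:d first → 504 extensions
total linear extensions = 840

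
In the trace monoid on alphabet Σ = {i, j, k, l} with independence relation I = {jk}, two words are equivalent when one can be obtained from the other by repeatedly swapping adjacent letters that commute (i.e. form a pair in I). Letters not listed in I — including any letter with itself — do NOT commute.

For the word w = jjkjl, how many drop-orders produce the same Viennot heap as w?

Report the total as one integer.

4

drop 0:j onto floor
drop 1:j onto {0:j}
drop 2:k onto floor
drop 3:j onto {1:j}
drop 4:l onto {2:k, 3:j}
ground layer = {0:j, 2:k}
drop-orders for the pieces not yet dropped (sum over which currently-grounded one goes next):
  1 to go: {4} 1
  2 to go: {2,4} 1  {3,4} 1
  3 to go: {1,3,4} 1  {2,3,4} 2
  if 0:j drops first: 3 orders
  if 2:k drops first: 1 orders
heap linearizations: 4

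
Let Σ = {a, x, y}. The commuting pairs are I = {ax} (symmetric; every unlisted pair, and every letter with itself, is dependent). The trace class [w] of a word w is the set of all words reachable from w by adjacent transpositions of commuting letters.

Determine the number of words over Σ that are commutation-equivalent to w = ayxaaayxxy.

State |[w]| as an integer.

4

drop 0:a onto floor
drop 1:y onto {0:a}
drop 2:x onto {1:y}
drop 3:a onto {1:y}
drop 4:a onto {3:a}
drop 5:a onto {4:a}
drop 6:y onto {2:x, 5:a}
drop 7:x onto {6:y}
drop 8:x onto {7:x}
drop 9:y onto {8:x}
ground layer = {0:a}
drop-orders for the pieces not yet dropped (sum over which currently-grounded one goes next):
  1 to go: {9} 1
  2 to go: {8,9} 1
  3 to go: {7,8,9} 1
  4 to go: {6,7,8,9} 1
  5 to go: {2,6,7,8,9} 1  {5,6,7,8,9} 1
  6 to go: {2,5,6,7,8,9} 2  {4,5,6,7,8,9} 1
  7 to go: {2,4,5,6,7,8,9} 3  {3,4,5,6,7,8,9} 1
  8 to go: {2,3,4,5,6,7,8,9} 4
  if 0:a drops first: 4 orders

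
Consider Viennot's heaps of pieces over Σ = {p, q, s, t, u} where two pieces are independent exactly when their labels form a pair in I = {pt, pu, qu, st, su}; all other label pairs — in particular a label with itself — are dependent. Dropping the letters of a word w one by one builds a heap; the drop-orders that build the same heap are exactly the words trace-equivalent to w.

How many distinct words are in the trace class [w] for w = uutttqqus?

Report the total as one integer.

4

drop 0:u onto floor
drop 1:u onto {0:u}
drop 2:t onto {1:u}
drop 3:t onto {2:t}
drop 4:t onto {3:t}
drop 5:q onto {4:t}
drop 6:q onto {5:q}
drop 7:u onto {4:t}
drop 8:s onto {6:q}
ground layer = {0:u}
drop-orders for the pieces not yet dropped (sum over which currently-grounded one goes next):
  1 to go: {7} 1  {8} 1
  2 to go: {6,8} 1  {7,8} 2
  3 to go: {5,6,8} 1  {6,7,8} 3
  4 to go: {5,6,7,8} 4
  5 to go: {4,5,6,7,8} 4
  6 to go: {3,4,5,6,7,8} 4
  7 to go: {2,3,4,5,6,7,8} 4
  if 0:u drops first: 4 orders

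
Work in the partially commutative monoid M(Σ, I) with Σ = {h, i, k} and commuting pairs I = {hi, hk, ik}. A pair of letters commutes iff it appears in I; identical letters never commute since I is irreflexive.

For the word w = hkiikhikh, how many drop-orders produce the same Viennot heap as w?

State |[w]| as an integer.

1680

piece 0:h — minimal
piece 1:k — minimal
piece 2:i — minimal
piece 3:i rests on {2:i}
piece 4:k rests on {1:k}
piece 5:h rests on {0:h}
piece 6:i rests on {3:i}
piece 7:k rests on {4:k}
piece 8:h rests on {5:h}
minimal pieces: {0:h, 1:k, 2:i}
ways to finish when only these pieces remain (= sum over removing one remaining piece with nothing left below it):
  1 left: {6}→1  {7}→1  {8}→1
  2 left: {3,6}→1  {4,7}→1  {5,8}→1  {6,7}→2  {6,8}→2  {7,8}→2
  3 left: {0,5,8}→1  {1,4,7}→1  {2,3,6}→1  {3,6,7}→3  {3,6,8}→3  {4,6,7}→3  {4,7,8}→3  {5,6,8}→3  {5,7,8}→3  {6,7,8}→6
  4 left: {0,5,6,8}→4  {0,5,7,8}→4  {1,4,6,7}→4  {1,4,7,8}→4  {2,3,6,7}→4  {2,3,6,8}→4  {3,4,6,7}→6  {3,5,6,8}→6  {3,6,7,8}→12  {4,5,7,8}→6  {4,6,7,8}→12  {5,6,7,8}→12
  5 left: {0,3,5,6,8}→10  {0,4,5,7,8}→10  {0,5,6,7,8}→20  {1,3,4,6,7}→10  {1,4,5,7,8}→10  {1,4,6,7,8}→20  {2,3,4,6,7}→10  {2,3,5,6,8}→10  {2,3,6,7,8}→20  {3,4,6,7,8}→30  {3,5,6,7,8}→30  {4,5,6,7,8}→30
  6 left: {0,1,4,5,7,8}→20  {0,2,3,5,6,8}→20  {0,3,5,6,7,8}→60  {0,4,5,6,7,8}→60  {1,2,3,4,6,7}→20  {1,3,4,6,7,8}→60  {1,4,5,6,7,8}→60  {2,3,4,6,7,8}→60  {2,3,5,6,7,8}→60  {3,4,5,6,7,8}→90
  7 left: {0,1,4,5,6,7,8}→140  {0,2,3,5,6,7,8}→140  {0,3,4,5,6,7,8}→210  {1,2,3,4,6,7,8}→140  {1,3,4,5,6,7,8}→210  {2,3,4,5,6,7,8}→210
  placing 0:h first → 560 extensions
  placing 1:k first → 560 extensions
  placing 2:i first → 560 extensions
total linear extensions = 1680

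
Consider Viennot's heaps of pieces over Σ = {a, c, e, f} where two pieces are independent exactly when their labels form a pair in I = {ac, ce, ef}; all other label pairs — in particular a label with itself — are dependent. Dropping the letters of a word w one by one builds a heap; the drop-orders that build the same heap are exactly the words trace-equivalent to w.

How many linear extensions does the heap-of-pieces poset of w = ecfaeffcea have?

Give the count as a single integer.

piece 0:e — minimal
piece 1:c — minimal
piece 2:f rests on {1:c}
piece 3:a rests on {0:e, 2:f}
piece 4:e rests on {3:a}
piece 5:f rests on {3:a}
piece 6:f rests on {5:f}
piece 7:c rests on {6:f}
piece 8:e rests on {4:e}
piece 9:a rests on {6:f, 8:e}
minimal pieces: {0:e, 1:c}
ways to finish when only these pieces remain (= sum over removing one remaining piece with nothing left below it):
  1 left: {7}→1  {9}→1
  2 left: {7,9}→2  {8,9}→1
  3 left: {4,8,9}→1  {6,7,9}→2  {7,8,9}→3
  4 left: {4,7,8,9}→4  {5,6,7,9}→2  {6,7,8,9}→5
  5 left: {4,6,7,8,9}→9  {5,6,7,8,9}→7
  6 left: {4,5,6,7,8,9}→16
  7 left: {3,4,5,6,7,8,9}→16
  8 left: {0,3,4,5,6,7,8,9}→16  {2,3,4,5,6,7,8,9}→16
  placing 0:e first → 16 extensions
  placing 1:c first → 32 extensions
total linear extensions = 48

48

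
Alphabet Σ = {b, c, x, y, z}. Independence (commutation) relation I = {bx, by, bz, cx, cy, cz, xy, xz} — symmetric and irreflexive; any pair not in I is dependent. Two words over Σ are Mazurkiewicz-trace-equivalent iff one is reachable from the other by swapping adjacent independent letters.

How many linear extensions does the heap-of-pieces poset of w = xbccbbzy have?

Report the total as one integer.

168

piece 0:x — minimal
piece 1:b — minimal
piece 2:c rests on {1:b}
piece 3:c rests on {2:c}
piece 4:b rests on {3:c}
piece 5:b rests on {4:b}
piece 6:z — minimal
piece 7:y rests on {6:z}
minimal pieces: {0:x, 1:b, 6:z}
ways to finish when only these pieces remain (= sum over removing one remaining piece with nothing left below it):
  1 left: {0}→1  {5}→1  {7}→1
  2 left: {0,5}→2  {0,7}→2  {4,5}→1  {5,7}→2  {6,7}→1
  3 left: {0,4,5}→3  {0,5,7}→6  {0,6,7}→3  {3,4,5}→1  {4,5,7}→3  {5,6,7}→3
  4 left: {0,3,4,5}→4  {0,4,5,7}→12  {0,5,6,7}→12  {2,3,4,5}→1  {3,4,5,7}→4  {4,5,6,7}→6
  5 left: {0,2,3,4,5}→5  {0,3,4,5,7}→20  {0,4,5,6,7}→30  {1,2,3,4,5}→1  {2,3,4,5,7}→5  {3,4,5,6,7}→10
  6 left: {0,1,2,3,4,5}→6  {0,2,3,4,5,7}→30  {0,3,4,5,6,7}→60  {1,2,3,4,5,7}→6  {2,3,4,5,6,7}→15
  placing 0:x first → 21 extensions
  placing 1:b first → 105 extensions
  placing 6:z first → 42 extensions
total linear extensions = 168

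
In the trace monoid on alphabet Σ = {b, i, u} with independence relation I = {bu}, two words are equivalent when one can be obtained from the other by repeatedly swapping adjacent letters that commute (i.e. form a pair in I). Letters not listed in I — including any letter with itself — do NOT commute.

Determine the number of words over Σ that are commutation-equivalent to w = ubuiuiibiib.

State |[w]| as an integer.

3

drop 0:u onto floor
drop 1:b onto floor
drop 2:u onto {0:u}
drop 3:i onto {1:b, 2:u}
drop 4:u onto {3:i}
drop 5:i onto {4:u}
drop 6:i onto {5:i}
drop 7:b onto {6:i}
drop 8:i onto {7:b}
drop 9:i onto {8:i}
drop 10:b onto {9:i}
ground layer = {0:u, 1:b}
drop-orders for the pieces not yet dropped (sum over which currently-grounded one goes next):
  1 to go: {10} 1
  2 to go: {9,10} 1
  3 to go: {8,9,10} 1
  4 to go: {7,8,9,10} 1
  5 to go: {6,7,8,9,10} 1
  6 to go: {5,6,7,8,9,10} 1
  7 to go: {4,5,6,7,8,9,10} 1
  8 to go: {3,4,5,6,7,8,9,10} 1
  9 to go: {1,3,4,5,6,7,8,9,10} 1  {2,3,4,5,6,7,8,9,10} 1
  if 0:u drops first: 2 orders
  if 1:b drops first: 1 orders
heap linearizations: 3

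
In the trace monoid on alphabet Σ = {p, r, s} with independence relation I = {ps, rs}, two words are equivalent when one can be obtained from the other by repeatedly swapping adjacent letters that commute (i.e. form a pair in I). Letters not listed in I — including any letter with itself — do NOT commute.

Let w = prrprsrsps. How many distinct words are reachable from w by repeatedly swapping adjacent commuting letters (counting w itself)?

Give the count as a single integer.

120

piece 0:p — minimal
piece 1:r rests on {0:p}
piece 2:r rests on {1:r}
piece 3:p rests on {2:r}
piece 4:r rests on {3:p}
piece 5:s — minimal
piece 6:r rests on {4:r}
piece 7:s rests on {5:s}
piece 8:p rests on {6:r}
piece 9:s rests on {7:s}
minimal pieces: {0:p, 5:s}
ways to finish when only these pieces remain (= sum over removing one remaining piece with nothing left below it):
  1 left: {8}→1  {9}→1
  2 left: {6,8}→1  {7,9}→1  {8,9}→2
  3 left: {4,6,8}→1  {5,7,9}→1  {6,8,9}→3  {7,8,9}→3
  4 left: {3,4,6,8}→1  {4,6,8,9}→4  {5,7,8,9}→4  {6,7,8,9}→6
  5 left: {2,3,4,6,8}→1  {3,4,6,8,9}→5  {4,6,7,8,9}→10  {5,6,7,8,9}→10
  6 left: {1,2,3,4,6,8}→1  {2,3,4,6,8,9}→6  {3,4,6,7,8,9}→15  {4,5,6,7,8,9}→20
  7 left: {0,1,2,3,4,6,8}→1  {1,2,3,4,6,8,9}→7  {2,3,4,6,7,8,9}→21  {3,4,5,6,7,8,9}→35
  8 left: {0,1,2,3,4,6,8,9}→8  {1,2,3,4,6,7,8,9}→28  {2,3,4,5,6,7,8,9}→56
  placing 0:p first → 84 extensions
  placing 5:s first → 36 extensions
total linear extensions = 120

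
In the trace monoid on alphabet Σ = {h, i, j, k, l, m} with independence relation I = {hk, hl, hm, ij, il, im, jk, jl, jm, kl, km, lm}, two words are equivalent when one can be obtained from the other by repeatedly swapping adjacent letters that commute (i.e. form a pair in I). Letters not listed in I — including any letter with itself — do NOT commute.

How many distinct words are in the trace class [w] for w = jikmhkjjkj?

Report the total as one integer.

#0=j has no predecessor
#1=i has no predecessor
#2=k depends on [1:i]
#3=m has no predecessor
#4=h depends on [0:j, 1:i]
#5=k depends on [2:k]
#6=j depends on [4:h]
#7=j depends on [6:j]
#8=k depends on [5:k]
#9=j depends on [7:j]
sources: [0:j, 1:i, 3:m]
N(rest) = Σ N(rest − s) over sources s of rest; N(one piece) = 1:
  size 1 → [3]=1  [8]=1  [9]=1
  size 2 → [3,8]=2  [3,9]=2  [5,8]=1  [7,9]=1  [8,9]=2
  size 3 → [2,5,8]=1  [3,5,8]=3  [3,7,9]=3  [3,8,9]=6  [5,8,9]=3  [6,7,9]=1  [7,8,9]=3
  size 4 → [2,3,5,8]=4  [2,5,8,9]=4  [3,5,8,9]=12  [3,6,7,9]=4  [3,7,8,9]=12  [4,6,7,9]=1  [5,7,8,9]=6  [6,7,8,9]=4
  size 5 → [0,4,6,7,9]=1  [2,3,5,8,9]=20  [2,5,7,8,9]=10  [3,4,6,7,9]=5  [3,5,7,8,9]=30  [3,6,7,8,9]=20  [4,6,7,8,9]=5  [5,6,7,8,9]=10
  size 6 → [0,3,4,6,7,9]=6  [0,4,6,7,8,9]=6  [2,3,5,7,8,9]=60  [2,5,6,7,8,9]=20  [3,4,6,7,8,9]=30  [3,5,6,7,8,9]=60  [4,5,6,7,8,9]=15
  size 7 → [0,3,4,6,7,8,9]=42  [0,4,5,6,7,8,9]=21  [2,3,5,6,7,8,9]=140  [2,4,5,6,7,8,9]=35  [3,4,5,6,7,8,9]=105
  size 8 → [0,2,4,5,6,7,8,9]=56  [0,3,4,5,6,7,8,9]=168  [1,2,4,5,6,7,8,9]=35  [2,3,4,5,6,7,8,9]=280
  first=0(j) contributes 315
  first=1(i) contributes 504
  first=3(m) contributes 91
|[w]| = 910

910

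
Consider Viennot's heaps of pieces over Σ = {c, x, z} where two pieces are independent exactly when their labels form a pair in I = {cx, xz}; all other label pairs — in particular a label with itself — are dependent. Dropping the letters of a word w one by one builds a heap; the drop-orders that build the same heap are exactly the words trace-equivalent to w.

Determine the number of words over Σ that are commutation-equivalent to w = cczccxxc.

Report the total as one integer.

piece 0:c — minimal
piece 1:c rests on {0:c}
piece 2:z rests on {1:c}
piece 3:c rests on {2:z}
piece 4:c rests on {3:c}
piece 5:x — minimal
piece 6:x rests on {5:x}
piece 7:c rests on {4:c}
minimal pieces: {0:c, 5:x}
ways to finish when only these pieces remain (= sum over removing one remaining piece with nothing left below it):
  1 left: {6}→1  {7}→1
  2 left: {4,7}→1  {5,6}→1  {6,7}→2
  3 left: {3,4,7}→1  {4,6,7}→3  {5,6,7}→3
  4 left: {2,3,4,7}→1  {3,4,6,7}→4  {4,5,6,7}→6
  5 left: {1,2,3,4,7}→1  {2,3,4,6,7}→5  {3,4,5,6,7}→10
  6 left: {0,1,2,3,4,7}→1  {1,2,3,4,6,7}→6  {2,3,4,5,6,7}→15
  placing 0:c first → 21 extensions
  placing 5:x first → 7 extensions
total linear extensions = 28

28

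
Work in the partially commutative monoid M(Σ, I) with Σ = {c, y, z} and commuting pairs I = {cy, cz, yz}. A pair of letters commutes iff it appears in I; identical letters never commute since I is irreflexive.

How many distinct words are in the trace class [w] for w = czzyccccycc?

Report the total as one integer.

piece 0:c — minimal
piece 1:z — minimal
piece 2:z rests on {1:z}
piece 3:y — minimal
piece 4:c rests on {0:c}
piece 5:c rests on {4:c}
piece 6:c rests on {5:c}
piece 7:c rests on {6:c}
piece 8:y rests on {3:y}
piece 9:c rests on {7:c}
piece 10:c rests on {9:c}
minimal pieces: {0:c, 1:z, 3:y}
ways to finish when only these pieces remain (= sum over removing one remaining piece with nothing left below it):
  1 left: {2}→1  {8}→1  {10}→1
  2 left: {1,2}→1  {2,8}→2  {2,10}→2  {3,8}→1  {8,10}→2  {9,10}→1
  3 left: {1,2,8}→3  {1,2,10}→3  {2,3,8}→3  {2,8,10}→6  {2,9,10}→3  {3,8,10}→3  {7,9,10}→1  {8,9,10}→3
  4 left: {1,2,3,8}→6  {1,2,8,10}→12  {1,2,9,10}→6  {2,3,8,10}→12  {2,7,9,10}→4  {2,8,9,10}→12  {3,8,9,10}→6  {6,7,9,10}→1  {7,8,9,10}→4
  5 left: {1,2,3,8,10}→30  {1,2,7,9,10}→10  {1,2,8,9,10}→30  {2,3,8,9,10}→30  {2,6,7,9,10}→5  {2,7,8,9,10}→20  {3,7,8,9,10}→10  {5,6,7,9,10}→1  {6,7,8,9,10}→5
  6 left: {1,2,3,8,9,10}→90  {1,2,6,7,9,10}→15  {1,2,7,8,9,10}→60  {2,3,7,8,9,10}→60  {2,5,6,7,9,10}→6  {2,6,7,8,9,10}→30  {3,6,7,8,9,10}→15  {4,5,6,7,9,10}→1  {5,6,7,8,9,10}→6
  7 left: {0,4,5,6,7,9,10}→1  {1,2,3,7,8,9,10}→210  {1,2,5,6,7,9,10}→21  {1,2,6,7,8,9,10}→105  {2,3,6,7,8,9,10}→105  {2,4,5,6,7,9,10}→7  {2,5,6,7,8,9,10}→42  {3,5,6,7,8,9,10}→21  {4,5,6,7,8,9,10}→7
  8 left: {0,2,4,5,6,7,9,10}→8  {0,4,5,6,7,8,9,10}→8  {1,2,3,6,7,8,9,10}→420  {1,2,4,5,6,7,9,10}→28  {1,2,5,6,7,8,9,10}→168  {2,3,5,6,7,8,9,10}→168  {2,4,5,6,7,8,9,10}→56  {3,4,5,6,7,8,9,10}→28
  9 left: {0,1,2,4,5,6,7,9,10}→36  {0,2,4,5,6,7,8,9,10}→72  {0,3,4,5,6,7,8,9,10}→36  {1,2,3,5,6,7,8,9,10}→756  {1,2,4,5,6,7,8,9,10}→252  {2,3,4,5,6,7,8,9,10}→252
  placing 0:c first → 1260 extensions
  placing 1:z first → 360 extensions
  placing 3:y first → 360 extensions
total linear extensions = 1980

1980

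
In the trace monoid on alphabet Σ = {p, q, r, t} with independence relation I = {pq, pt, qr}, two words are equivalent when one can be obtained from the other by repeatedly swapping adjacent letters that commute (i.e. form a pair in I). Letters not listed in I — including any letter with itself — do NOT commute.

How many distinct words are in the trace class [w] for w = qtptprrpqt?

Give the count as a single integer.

0(q) covers ∅
1(t) covers 0:q
2(p) covers ∅
3(t) covers 1:t
4(p) covers 2:p
5(r) covers 3:t, 4:p
6(r) covers 5:r
7(p) covers 6:r
8(q) covers 3:t
9(t) covers 6:r, 8:q
floor of heap: 0:q, 2:p
completions by unplaced set U, small U first (add the entries for U minus each lowest piece of U):
  |U|=1: {7}:1  {9}:1
  |U|=2: {7,9}:2  {8,9}:1
  |U|=3: {6,7,9}:2  {7,8,9}:3
  |U|=4: {5,6,7,9}:2  {6,7,8,9}:5
  |U|=5: {4,5,6,7,9}:2  {5,6,7,8,9}:7
  |U|=6: {2,4,5,6,7,9}:2  {3,5,6,7,8,9}:7  {4,5,6,7,8,9}:9
  |U|=7: {1,3,5,6,7,8,9}:7  {2,4,5,6,7,8,9}:11  {3,4,5,6,7,8,9}:16
  |U|=8: {0,1,3,5,6,7,8,9}:7  {1,3,4,5,6,7,8,9}:23  {2,3,4,5,6,7,8,9}:27
  start at 0(q): 50
  start at 2(p): 30
sum over floor = 80

80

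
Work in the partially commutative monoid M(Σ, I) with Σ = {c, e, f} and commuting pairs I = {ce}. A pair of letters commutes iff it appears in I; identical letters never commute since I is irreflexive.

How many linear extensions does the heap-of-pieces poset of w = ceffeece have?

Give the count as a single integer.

8

piece 0:c — minimal
piece 1:e — minimal
piece 2:f rests on {0:c, 1:e}
piece 3:f rests on {2:f}
piece 4:e rests on {3:f}
piece 5:e rests on {4:e}
piece 6:c rests on {3:f}
piece 7:e rests on {5:e}
minimal pieces: {0:c, 1:e}
ways to finish when only these pieces remain (= sum over removing one remaining piece with nothing left below it):
  1 left: {6}→1  {7}→1
  2 left: {5,7}→1  {6,7}→2
  3 left: {4,5,7}→1  {5,6,7}→3
  4 left: {4,5,6,7}→4
  5 left: {3,4,5,6,7}→4
  6 left: {2,3,4,5,6,7}→4
  placing 0:c first → 4 extensions
  placing 1:e first → 4 extensions
total linear extensions = 8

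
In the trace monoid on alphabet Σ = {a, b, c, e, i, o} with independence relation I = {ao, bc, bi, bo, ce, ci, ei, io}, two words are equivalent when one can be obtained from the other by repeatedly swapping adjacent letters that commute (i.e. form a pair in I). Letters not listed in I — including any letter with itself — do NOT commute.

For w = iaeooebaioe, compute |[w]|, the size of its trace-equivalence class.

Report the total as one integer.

piece 0:i — minimal
piece 1:a rests on {0:i}
piece 2:e rests on {1:a}
piece 3:o rests on {2:e}
piece 4:o rests on {3:o}
piece 5:e rests on {4:o}
piece 6:b rests on {5:e}
piece 7:a rests on {6:b}
piece 8:i rests on {7:a}
piece 9:o rests on {5:e}
piece 10:e rests on {7:a, 9:o}
minimal pieces: {0:i}
ways to finish when only these pieces remain (= sum over removing one remaining piece with nothing left below it):
  1 left: {8}→1  {10}→1
  2 left: {8,10}→2  {9,10}→1
  3 left: {7,8,10}→2  {8,9,10}→3
  4 left: {6,7,8,10}→2  {7,8,9,10}→5
  5 left: {6,7,8,9,10}→7
  6 left: {5,6,7,8,9,10}→7
  7 left: {4,5,6,7,8,9,10}→7
  8 left: {3,4,5,6,7,8,9,10}→7
  9 left: {2,3,4,5,6,7,8,9,10}→7
  placing 0:i first → 7 extensions

7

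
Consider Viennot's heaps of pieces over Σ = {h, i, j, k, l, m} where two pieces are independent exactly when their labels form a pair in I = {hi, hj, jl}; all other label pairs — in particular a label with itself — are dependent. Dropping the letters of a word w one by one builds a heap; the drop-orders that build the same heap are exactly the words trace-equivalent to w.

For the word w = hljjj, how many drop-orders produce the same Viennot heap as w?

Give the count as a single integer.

10

#0=h has no predecessor
#1=l depends on [0:h]
#2=j has no predecessor
#3=j depends on [2:j]
#4=j depends on [3:j]
sources: [0:h, 2:j]
N(rest) = Σ N(rest − s) over sources s of rest; N(one piece) = 1:
  size 1 → [1]=1  [4]=1
  size 2 → [0,1]=1  [1,4]=2  [3,4]=1
  size 3 → [0,1,4]=3  [1,3,4]=3  [2,3,4]=1
  first=0(h) contributes 4
  first=2(j) contributes 6
|[w]| = 10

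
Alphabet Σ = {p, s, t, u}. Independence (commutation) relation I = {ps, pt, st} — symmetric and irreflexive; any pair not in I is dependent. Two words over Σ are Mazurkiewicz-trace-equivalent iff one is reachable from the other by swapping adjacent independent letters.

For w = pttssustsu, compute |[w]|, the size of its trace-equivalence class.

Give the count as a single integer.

piece 0:p — minimal
piece 1:t — minimal
piece 2:t rests on {1:t}
piece 3:s — minimal
piece 4:s rests on {3:s}
piece 5:u rests on {0:p, 2:t, 4:s}
piece 6:s rests on {5:u}
piece 7:t rests on {5:u}
piece 8:s rests on {6:s}
piece 9:u rests on {7:t, 8:s}
minimal pieces: {0:p, 1:t, 3:s}
ways to finish when only these pieces remain (= sum over removing one remaining piece with nothing left below it):
  1 left: {9}→1
  2 left: {7,9}→1  {8,9}→1
  3 left: {6,8,9}→1  {7,8,9}→2
  4 left: {6,7,8,9}→3
  5 left: {5,6,7,8,9}→3
  6 left: {0,5,6,7,8,9}→3  {2,5,6,7,8,9}→3  {4,5,6,7,8,9}→3
  7 left: {0,2,5,6,7,8,9}→6  {0,4,5,6,7,8,9}→6  {1,2,5,6,7,8,9}→3  {2,4,5,6,7,8,9}→6  {3,4,5,6,7,8,9}→3
  8 left: {0,1,2,5,6,7,8,9}→9  {0,2,4,5,6,7,8,9}→18  {0,3,4,5,6,7,8,9}→9  {1,2,4,5,6,7,8,9}→9  {2,3,4,5,6,7,8,9}→9
  placing 0:p first → 18 extensions
  placing 1:t first → 36 extensions
  placing 3:s first → 36 extensions
total linear extensions = 90

90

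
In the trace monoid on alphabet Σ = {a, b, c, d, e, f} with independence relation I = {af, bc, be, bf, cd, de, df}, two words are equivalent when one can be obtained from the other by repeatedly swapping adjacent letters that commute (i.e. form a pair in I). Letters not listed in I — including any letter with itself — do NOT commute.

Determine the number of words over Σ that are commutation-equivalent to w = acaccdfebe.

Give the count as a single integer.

drop 0:a onto floor
drop 1:c onto {0:a}
drop 2:a onto {1:c}
drop 3:c onto {2:a}
drop 4:c onto {3:c}
drop 5:d onto {2:a}
drop 6:f onto {4:c}
drop 7:e onto {6:f}
drop 8:b onto {5:d}
drop 9:e onto {7:e}
ground layer = {0:a}
drop-orders for the pieces not yet dropped (sum over which currently-grounded one goes next):
  1 to go: {8} 1  {9} 1
  2 to go: {5,8} 1  {7,9} 1  {8,9} 2
  3 to go: {5,8,9} 3  {6,7,9} 1  {7,8,9} 3
  4 to go: {4,6,7,9} 1  {5,7,8,9} 6  {6,7,8,9} 4
  5 to go: {3,4,6,7,9} 1  {4,6,7,8,9} 5  {5,6,7,8,9} 10
  6 to go: {3,4,6,7,8,9} 6  {4,5,6,7,8,9} 15
  7 to go: {3,4,5,6,7,8,9} 21
  8 to go: {2,3,4,5,6,7,8,9} 21
  if 0:a drops first: 21 orders

21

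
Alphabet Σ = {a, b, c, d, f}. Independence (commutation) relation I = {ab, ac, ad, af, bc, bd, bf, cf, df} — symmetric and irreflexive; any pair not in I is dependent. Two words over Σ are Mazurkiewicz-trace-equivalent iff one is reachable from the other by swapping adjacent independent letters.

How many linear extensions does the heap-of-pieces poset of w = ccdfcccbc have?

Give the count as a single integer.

72

drop 0:c onto floor
drop 1:c onto {0:c}
drop 2:d onto {1:c}
drop 3:f onto floor
drop 4:c onto {2:d}
drop 5:c onto {4:c}
drop 6:c onto {5:c}
drop 7:b onto floor
drop 8:c onto {6:c}
ground layer = {0:c, 3:f, 7:b}
drop-orders for the pieces not yet dropped (sum over which currently-grounded one goes next):
  1 to go: {3} 1  {7} 1  {8} 1
  2 to go: {3,7} 2  {3,8} 2  {6,8} 1  {7,8} 2
  3 to go: {3,6,8} 3  {3,7,8} 6  {5,6,8} 1  {6,7,8} 3
  4 to go: {3,5,6,8} 4  {3,6,7,8} 12  {4,5,6,8} 1  {5,6,7,8} 4
  5 to go: {2,4,5,6,8} 1  {3,4,5,6,8} 5  {3,5,6,7,8} 20  {4,5,6,7,8} 5
  6 to go: {1,2,4,5,6,8} 1  {2,3,4,5,6,8} 6  {2,4,5,6,7,8} 6  {3,4,5,6,7,8} 30
  7 to go: {0,1,2,4,5,6,8} 1  {1,2,3,4,5,6,8} 7  {1,2,4,5,6,7,8} 7  {2,3,4,5,6,7,8} 42
  if 0:c drops first: 56 orders
  if 3:f drops first: 8 orders
  if 7:b drops first: 8 orders
heap linearizations: 72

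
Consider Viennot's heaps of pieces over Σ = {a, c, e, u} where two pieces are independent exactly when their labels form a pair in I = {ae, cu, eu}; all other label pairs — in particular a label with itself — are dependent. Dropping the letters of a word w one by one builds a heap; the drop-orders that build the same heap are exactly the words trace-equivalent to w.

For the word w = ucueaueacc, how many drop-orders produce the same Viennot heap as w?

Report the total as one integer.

piece 0:u — minimal
piece 1:c — minimal
piece 2:u rests on {0:u}
piece 3:e rests on {1:c}
piece 4:a rests on {1:c, 2:u}
piece 5:u rests on {4:a}
piece 6:e rests on {3:e}
piece 7:a rests on {5:u}
piece 8:c rests on {6:e, 7:a}
piece 9:c rests on {8:c}
minimal pieces: {0:u, 1:c}
ways to finish when only these pieces remain (= sum over removing one remaining piece with nothing left below it):
  1 left: {9}→1
  2 left: {8,9}→1
  3 left: {6,8,9}→1  {7,8,9}→1
  4 left: {3,6,8,9}→1  {5,7,8,9}→1  {6,7,8,9}→2
  5 left: {3,6,7,8,9}→3  {4,5,7,8,9}→1  {5,6,7,8,9}→3
  6 left: {2,4,5,7,8,9}→1  {3,5,6,7,8,9}→6  {4,5,6,7,8,9}→4
  7 left: {0,2,4,5,7,8,9}→1  {2,4,5,6,7,8,9}→5  {3,4,5,6,7,8,9}→10
  8 left: {0,2,4,5,6,7,8,9}→6  {1,3,4,5,6,7,8,9}→10  {2,3,4,5,6,7,8,9}→15
  placing 0:u first → 25 extensions
  placing 1:c first → 21 extensions
total linear extensions = 46

46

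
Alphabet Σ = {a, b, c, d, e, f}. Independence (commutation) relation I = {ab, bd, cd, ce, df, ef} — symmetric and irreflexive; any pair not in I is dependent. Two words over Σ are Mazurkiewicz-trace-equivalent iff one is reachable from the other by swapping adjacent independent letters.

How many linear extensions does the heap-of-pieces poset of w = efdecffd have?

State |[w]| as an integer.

#0=e has no predecessor
#1=f has no predecessor
#2=d depends on [0:e]
#3=e depends on [2:d]
#4=c depends on [1:f]
#5=f depends on [4:c]
#6=f depends on [5:f]
#7=d depends on [3:e]
sources: [0:e, 1:f]
N(rest) = Σ N(rest − s) over sources s of rest; N(one piece) = 1:
  size 1 → [6]=1  [7]=1
  size 2 → [3,7]=1  [5,6]=1  [6,7]=2
  size 3 → [2,3,7]=1  [3,6,7]=3  [4,5,6]=1  [5,6,7]=3
  size 4 → [0,2,3,7]=1  [1,4,5,6]=1  [2,3,6,7]=4  [3,5,6,7]=6  [4,5,6,7]=4
  size 5 → [0,2,3,6,7]=5  [1,4,5,6,7]=5  [2,3,5,6,7]=10  [3,4,5,6,7]=10
  size 6 → [0,2,3,5,6,7]=15  [1,3,4,5,6,7]=15  [2,3,4,5,6,7]=20
  first=0(e) contributes 35
  first=1(f) contributes 35
|[w]| = 70

70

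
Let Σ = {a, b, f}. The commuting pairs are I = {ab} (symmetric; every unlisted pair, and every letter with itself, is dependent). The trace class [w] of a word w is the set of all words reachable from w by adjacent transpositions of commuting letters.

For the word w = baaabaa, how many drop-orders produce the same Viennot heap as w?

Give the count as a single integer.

drop 0:b onto floor
drop 1:a onto floor
drop 2:a onto {1:a}
drop 3:a onto {2:a}
drop 4:b onto {0:b}
drop 5:a onto {3:a}
drop 6:a onto {5:a}
ground layer = {0:b, 1:a}
drop-orders for the pieces not yet dropped (sum over which currently-grounded one goes next):
  1 to go: {4} 1  {6} 1
  2 to go: {0,4} 1  {4,6} 2  {5,6} 1
  3 to go: {0,4,6} 3  {3,5,6} 1  {4,5,6} 3
  4 to go: {0,4,5,6} 6  {2,3,5,6} 1  {3,4,5,6} 4
  5 to go: {0,3,4,5,6} 10  {1,2,3,5,6} 1  {2,3,4,5,6} 5
  if 0:b drops first: 6 orders
  if 1:a drops first: 15 orders
heap linearizations: 21

21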